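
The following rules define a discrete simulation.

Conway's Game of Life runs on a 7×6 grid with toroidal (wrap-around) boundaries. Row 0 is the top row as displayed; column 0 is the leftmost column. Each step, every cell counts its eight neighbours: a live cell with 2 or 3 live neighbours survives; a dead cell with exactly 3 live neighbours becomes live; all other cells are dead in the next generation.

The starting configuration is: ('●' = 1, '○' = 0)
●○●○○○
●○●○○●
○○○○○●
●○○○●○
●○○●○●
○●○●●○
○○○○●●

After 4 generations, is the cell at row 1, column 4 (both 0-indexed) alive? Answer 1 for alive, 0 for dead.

0

step 0: ●○●○○○
●○●○○●
○○○○○●
●○○○●○
●○○●○●
○●○●●○
○○○○●●
step 1: ●○○●●○
●○○○○●
○●○○●○
●○○○●○
●●●●○○
○○●●○○
●●●○●●
step 2: ○○●●○○
●●○●○○
○●○○●○
●○○○●○
●○○○●●
○○○○○○
●○○○○○
step 3: ●○●●○○
●●○●●○
○●●●●○
●●○●●○
●○○○●○
●○○○○○
○○○○○○
step 4: ●○●●●●
●○○○○○
○○○○○○
●○○○○○
●○○●●○
○○○○○●
○●○○○○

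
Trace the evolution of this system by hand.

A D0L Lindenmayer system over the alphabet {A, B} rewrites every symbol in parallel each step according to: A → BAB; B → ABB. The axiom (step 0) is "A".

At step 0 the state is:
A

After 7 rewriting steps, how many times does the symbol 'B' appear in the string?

1458

t=0: A
t=1: BAB
t=2: ABBBABABB
t=3: BABABBABBABBBABABBBABABBABB
t=4: ABBBABABBBABABBABBBABABBABBBABABBABBABBBABABBBABABBABBABBBABABBBABABBABBBABABBABB
t=5: BABABBABBABBBABABBBABABBABBABBBABABBBABABBABBBABABBABBABBB…BABBABBBABABBBABABBABBBABABBABBABBBABABBBABABBABBBABABBABB  (len 243)
t=6: ABBBABABBBABABBABBBABABBABBBABABBABBABBBABABBBABABBABBABBB…BABBABBBABABBBABABBABBBABABBABBABBBABABBBABABBABBBABABBABB  (len 729)
t=7: BABABBABBABBBABABBBABABBABBABBBABABBBABABBABBBABABBABBABBB…BABBABBBABABBBABABBABBBABABBABBABBBABABBBABABBABBBABABBABB  (len 2187)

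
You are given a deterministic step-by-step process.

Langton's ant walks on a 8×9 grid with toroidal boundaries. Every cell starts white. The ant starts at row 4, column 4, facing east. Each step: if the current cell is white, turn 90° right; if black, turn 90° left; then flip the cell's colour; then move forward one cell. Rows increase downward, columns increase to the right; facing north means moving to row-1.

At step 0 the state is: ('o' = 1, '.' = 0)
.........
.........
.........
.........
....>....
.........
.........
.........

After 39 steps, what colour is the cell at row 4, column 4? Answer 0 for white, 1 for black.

[0] .........
.........
.........
.........
....>....
.........
.........
.........
[1] .........
.........
.........
.........
....o....
....v....
.........
.........
[2] .........
.........
.........
.........
....o....
...<o....
.........
.........
[3] .........
.........
.........
.........
...^o....
...oo....
.........
.........
[4] .........
.........
.........
.........
...o>....
...oo....
.........
.........
[5] .........
.........
.........
....^....
...o.....
...oo....
.........
.........
[6] .........
.........
.........
....o>...
...o.....
...oo....
.........
.........
[7] .........
.........
.........
....oo...
...o.v...
...oo....
.........
.........
[8] .........
.........
.........
....oo...
...o<o...
...oo....
.........
.........
[9] .........
.........
.........
....^o...
...ooo...
...oo....
.........
.........
[10] .........
.........
.........
...<.o...
...ooo...
...oo....
.........
.........
[11] .........
.........
...^.....
...o.o...
...ooo...
...oo....
.........
.........
[12] .........
.........
...o>....
...o.o...
...ooo...
...oo....
.........
.........
[13] .........
.........
...oo....
...ovo...
...ooo...
...oo....
.........
.........
[14] .........
.........
...oo....
...<oo...
...ooo...
...oo....
.........
.........
[15] .........
.........
...oo....
....oo...
...voo...
...oo....
.........
.........
[16] .........
.........
...oo....
....oo...
....>o...
...oo....
.........
.........
[17] .........
.........
...oo....
....^o...
.....o...
...oo....
.........
.........
[18] .........
.........
...oo....
...<.o...
.....o...
...oo....
.........
.........
[19] .........
.........
...^o....
...o.o...
.....o...
...oo....
.........
.........
[20] .........
.........
..<.o....
...o.o...
.....o...
...oo....
.........
.........
[21] .........
..^......
..o.o....
...o.o...
.....o...
...oo....
.........
.........
[22] .........
..o>.....
..o.o....
...o.o...
.....o...
...oo....
.........
.........
[23] .........
..oo.....
..ovo....
...o.o...
.....o...
...oo....
.........
.........
[24] .........
..oo.....
..<oo....
...o.o...
.....o...
...oo....
.........
.........
[25] .........
..oo.....
...oo....
..vo.o...
.....o...
...oo....
.........
.........
[26] .........
..oo.....
...oo....
.<oo.o...
.....o...
...oo....
.........
.........
[27] .........
..oo.....
.^.oo....
.ooo.o...
.....o...
...oo....
.........
.........
[28] .........
..oo.....
.o>oo....
.ooo.o...
.....o...
...oo....
.........
.........
[29] .........
..oo.....
.oooo....
.ovo.o...
.....o...
...oo....
.........
.........
[30] .........
..oo.....
.oooo....
.o.>.o...
.....o...
...oo....
.........
.........
[31] .........
..oo.....
.oo^o....
.o...o...
.....o...
...oo....
.........
.........
[32] .........
..oo.....
.o<.o....
.o...o...
.....o...
...oo....
.........
.........
[33] .........
..oo.....
.o..o....
.ov..o...
.....o...
...oo....
.........
.........
[34] .........
..oo.....
.o..o....
.<o..o...
.....o...
...oo....
.........
.........
[35] .........
..oo.....
.o..o....
..o..o...
.v...o...
...oo....
.........
.........
[36] .........
..oo.....
.o..o....
..o..o...
<o...o...
...oo....
.........
.........
[37] .........
..oo.....
.o..o....
^.o..o...
oo...o...
...oo....
.........
.........
[38] .........
..oo.....
.o..o....
o>o..o...
oo...o...
...oo....
.........
.........
[39] .........
..oo.....
.o..o....
ooo..o...
ov...o...
...oo....
.........
.........

0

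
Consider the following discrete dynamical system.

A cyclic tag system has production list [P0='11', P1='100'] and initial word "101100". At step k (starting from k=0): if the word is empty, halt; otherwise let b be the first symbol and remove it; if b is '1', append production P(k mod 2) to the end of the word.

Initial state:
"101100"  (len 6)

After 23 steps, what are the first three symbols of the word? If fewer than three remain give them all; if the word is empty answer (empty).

k=0  "101100"  (len 6)
k=1  "0110011"  (len 7)
k=2  "110011"  (len 6)
k=3  "1001111"  (len 7)
k=4  "001111100"  (len 9)
k=5  "01111100"  (len 8)
k=6  "1111100"  (len 7)
k=7  "11110011"  (len 8)
k=8  "1110011100"  (len 10)
k=9  "11001110011"  (len 11)
k=10  "1001110011100"  (len 13)
k=11  "00111001110011"  (len 14)
k=12  "0111001110011"  (len 13)
k=13  "111001110011"  (len 12)
k=14  "11001110011100"  (len 14)
k=15  "100111001110011"  (len 15)
k=16  "00111001110011100"  (len 17)
k=17  "0111001110011100"  (len 16)
k=18  "111001110011100"  (len 15)
k=19  "1100111001110011"  (len 16)
k=20  "100111001110011100"  (len 18)
k=21  "0011100111001110011"  (len 19)
k=22  "011100111001110011"  (len 18)
k=23  "11100111001110011"  (len 17)

111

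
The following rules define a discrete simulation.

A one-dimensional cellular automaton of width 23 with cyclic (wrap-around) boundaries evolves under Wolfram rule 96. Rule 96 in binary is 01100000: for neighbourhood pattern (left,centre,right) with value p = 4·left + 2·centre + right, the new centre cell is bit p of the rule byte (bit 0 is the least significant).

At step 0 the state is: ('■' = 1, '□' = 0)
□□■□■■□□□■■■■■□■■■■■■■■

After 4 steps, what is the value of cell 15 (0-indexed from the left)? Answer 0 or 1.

gen 0: □□■□■■□□□■■■■■□■■■■■■■■
gen 1: □□□■□■□□□□□□□■■□□□□□□□■
gen 2: □□□□■□□□□□□□□□■□□□□□□□□
gen 3: □□□□□□□□□□□□□□□□□□□□□□□
gen 4: □□□□□□□□□□□□□□□□□□□□□□□

0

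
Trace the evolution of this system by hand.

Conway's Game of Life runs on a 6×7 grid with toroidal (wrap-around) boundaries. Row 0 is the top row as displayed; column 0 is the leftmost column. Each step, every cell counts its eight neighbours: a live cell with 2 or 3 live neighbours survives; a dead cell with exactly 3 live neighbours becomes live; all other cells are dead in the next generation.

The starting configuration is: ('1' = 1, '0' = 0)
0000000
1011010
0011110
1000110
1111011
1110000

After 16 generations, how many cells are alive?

10

gen 0: 0000000
1011010
0011110
1000110
1111011
1110000
gen 1: 1001001
0110011
0010000
1000000
0001010
0001000
gen 2: 1101111
0111011
1010001
0000000
0000100
0011001
gen 3: 0000000
0000000
1011011
0000000
0001000
0110001
gen 4: 0000000
0000001
0000001
0011101
0010000
0010000
gen 5: 0000000
0000000
1001001
0011010
0110000
0000000
gen 6: 0000000
0000000
0011101
1001101
0111000
0000000
gen 7: 0000000
0001000
1010101
1000001
1111100
0010000
gen 8: 0000000
0001000
1101011
0000100
1011001
0010000
gen 9: 0000000
1010101
1011011
0000100
0111000
0111000
gen 10: 1000000
1010100
1010000
1000111
0100100
0101000
gen 11: 1011000
1001001
1000100
1001111
0111101
1110000
gen 12: 0001000
1011101
0100000
0000000
0000000
0000101
gen 13: 1010001
1111100
1111000
0000000
0000000
0000000
gen 14: 1010001
0000100
1000100
0110000
0000000
0000000
gen 15: 0000000
1101011
0101000
0100000
0000000
0000000
gen 16: 1000001
1100101
0100101
0010000
0000000
0000000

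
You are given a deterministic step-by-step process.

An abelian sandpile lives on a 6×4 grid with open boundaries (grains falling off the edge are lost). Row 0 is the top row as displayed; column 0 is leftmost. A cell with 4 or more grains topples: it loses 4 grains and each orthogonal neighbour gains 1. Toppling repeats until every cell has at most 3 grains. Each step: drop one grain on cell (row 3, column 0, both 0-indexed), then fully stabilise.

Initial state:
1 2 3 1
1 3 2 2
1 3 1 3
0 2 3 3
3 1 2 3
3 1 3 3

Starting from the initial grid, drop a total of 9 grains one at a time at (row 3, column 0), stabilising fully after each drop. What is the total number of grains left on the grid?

t=0: 1 2 3 1
1 3 2 2
1 3 1 3
0 2 3 3
3 1 2 3
3 1 3 3
t=1: 1 2 3 1
1 3 2 2
1 3 1 3
1 2 3 3
3 1 2 3
3 1 3 3
t=2: 1 2 3 1
1 3 2 2
1 3 1 3
2 2 3 3
3 1 2 3
3 1 3 3
t=3: 1 2 3 1
1 3 2 2
1 3 1 3
3 2 3 3
3 1 2 3
3 1 3 3
t=4: 1 2 3 1
1 3 2 2
2 3 1 3
1 3 3 3
1 2 2 3
0 2 3 3
t=5: 1 2 3 1
1 3 2 2
2 3 1 3
2 3 3 3
1 2 2 3
0 2 3 3
t=6: 1 2 3 1
1 3 2 2
2 3 1 3
3 3 3 3
1 2 2 3
0 2 3 3
t=7: 2 0 1 3
3 2 2 0
0 3 1 2
2 3 3 2
3 1 2 2
1 0 2 1
t=8: 2 0 1 3
3 2 2 0
0 3 1 2
3 3 3 2
3 1 2 2
1 0 2 1
t=9: 2 0 1 3
3 3 2 0
2 0 3 2
2 2 0 3
0 3 3 2
2 0 2 1

41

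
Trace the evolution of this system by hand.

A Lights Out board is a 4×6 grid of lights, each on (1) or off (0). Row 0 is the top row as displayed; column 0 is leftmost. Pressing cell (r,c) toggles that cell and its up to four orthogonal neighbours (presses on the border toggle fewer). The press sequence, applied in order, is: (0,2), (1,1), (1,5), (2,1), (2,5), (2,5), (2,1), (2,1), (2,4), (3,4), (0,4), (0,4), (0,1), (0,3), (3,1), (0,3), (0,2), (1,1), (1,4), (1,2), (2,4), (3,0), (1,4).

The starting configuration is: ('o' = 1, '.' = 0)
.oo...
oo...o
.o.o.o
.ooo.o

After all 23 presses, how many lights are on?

t=0: .oo...
oo...o
.o.o.o
.ooo.o
t=1: ...o..
ooo..o
.o.o.o
.ooo.o
t=2: .o.o..
.....o
...o.o
.ooo.o
t=3: .o.o.o
....o.
...o..
.ooo.o
t=4: .o.o.o
.o..o.
oooo..
..oo.o
t=5: .o.o.o
.o..oo
oooooo
..oo..
t=6: .o.o.o
.o..o.
oooo..
..oo.o
t=7: .o.o.o
....o.
...o..
.ooo.o
t=8: .o.o.o
.o..o.
oooo..
..oo.o
t=9: .o.o.o
.o....
ooo.oo
..oooo
t=10: .o.o.o
.o....
ooo..o
..o...
t=11: .o..o.
.o..o.
ooo..o
..o...
t=12: .o.o.o
.o....
ooo..o
..o...
t=13: o.oo.o
......
ooo..o
..o...
t=14: o...oo
...o..
ooo..o
..o...
t=15: o...oo
...o..
o.o..o
oo....
t=16: o.oo.o
......
o.o..o
oo....
t=17: oo...o
..o...
o.o..o
oo....
t=18: o....o
oo....
ooo..o
oo....
t=19: o...oo
oo.ooo
ooo.oo
oo....
t=20: o.o.oo
o.o.oo
oo..oo
oo....
t=21: o.o.oo
o.o..o
oo.o..
oo..o.
t=22: o.o.oo
o.o..o
.o.o..
....o.
t=23: o.o..o
o.ooo.
.o.oo.
....o.

11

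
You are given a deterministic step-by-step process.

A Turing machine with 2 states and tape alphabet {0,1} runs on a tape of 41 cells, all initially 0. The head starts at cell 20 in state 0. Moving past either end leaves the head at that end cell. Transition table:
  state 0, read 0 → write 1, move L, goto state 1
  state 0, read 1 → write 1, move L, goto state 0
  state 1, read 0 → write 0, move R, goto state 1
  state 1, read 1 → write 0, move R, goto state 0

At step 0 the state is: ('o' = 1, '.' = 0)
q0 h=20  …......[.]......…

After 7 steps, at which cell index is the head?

21

step 0: q0 h=20  …......[.]......…
step 1: q1 h=19  …......[.]o.....…
step 2: q1 h=20  …......[o]......…
step 3: q0 h=21  …......[.]......…
step 4: q1 h=20  …......[.]o.....…
step 5: q1 h=21  …......[o]......…
step 6: q0 h=22  …......[.]......…
step 7: q1 h=21  …......[.]o.....…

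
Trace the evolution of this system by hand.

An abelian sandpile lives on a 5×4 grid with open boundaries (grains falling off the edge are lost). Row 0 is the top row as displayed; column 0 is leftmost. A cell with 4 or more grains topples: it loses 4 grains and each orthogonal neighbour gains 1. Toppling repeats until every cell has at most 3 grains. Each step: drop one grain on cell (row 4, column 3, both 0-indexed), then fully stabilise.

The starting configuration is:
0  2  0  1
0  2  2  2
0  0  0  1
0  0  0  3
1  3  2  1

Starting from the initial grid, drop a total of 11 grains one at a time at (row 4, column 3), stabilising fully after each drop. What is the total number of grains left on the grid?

22

k=0  0  2  0  1
0  2  2  2
0  0  0  1
0  0  0  3
1  3  2  1
k=1  0  2  0  1
0  2  2  2
0  0  0  1
0  0  0  3
1  3  2  2
k=2  0  2  0  1
0  2  2  2
0  0  0  1
0  0  0  3
1  3  2  3
k=3  0  2  0  1
0  2  2  2
0  0  0  2
0  0  1  0
1  3  3  1
k=4  0  2  0  1
0  2  2  2
0  0  0  2
0  0  1  0
1  3  3  2
k=5  0  2  0  1
0  2  2  2
0  0  0  2
0  0  1  0
1  3  3  3
k=6  0  2  0  1
0  2  2  2
0  0  0  2
0  1  2  1
2  0  1  1
k=7  0  2  0  1
0  2  2  2
0  0  0  2
0  1  2  1
2  0  1  2
k=8  0  2  0  1
0  2  2  2
0  0  0  2
0  1  2  1
2  0  1  3
k=9  0  2  0  1
0  2  2  2
0  0  0  2
0  1  2  2
2  0  2  0
k=10  0  2  0  1
0  2  2  2
0  0  0  2
0  1  2  2
2  0  2  1
k=11  0  2  0  1
0  2  2  2
0  0  0  2
0  1  2  2
2  0  2  2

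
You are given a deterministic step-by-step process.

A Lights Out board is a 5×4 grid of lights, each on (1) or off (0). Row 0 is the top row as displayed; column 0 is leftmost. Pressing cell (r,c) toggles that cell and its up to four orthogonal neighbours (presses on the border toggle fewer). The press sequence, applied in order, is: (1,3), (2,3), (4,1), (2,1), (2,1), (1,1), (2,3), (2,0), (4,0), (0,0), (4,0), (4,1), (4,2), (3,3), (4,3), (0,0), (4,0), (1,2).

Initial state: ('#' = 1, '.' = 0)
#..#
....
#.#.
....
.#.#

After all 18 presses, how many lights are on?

6

gen 0: #..#
....
#.#.
....
.#.#
gen 1: #...
..##
#.##
....
.#.#
gen 2: #...
..#.
#...
...#
.#.#
gen 3: #...
..#.
#...
.#.#
#.##
gen 4: #...
.##.
.##.
...#
#.##
gen 5: #...
..#.
#...
.#.#
#.##
gen 6: ##..
##..
##..
.#.#
#.##
gen 7: ##..
##.#
####
.#..
#.##
gen 8: ##..
.#.#
..##
##..
#.##
gen 9: ##..
.#.#
..##
.#..
.###
gen 10: ....
##.#
..##
.#..
.###
gen 11: ....
##.#
..##
##..
#.##
gen 12: ....
##.#
..##
#...
.#.#
gen 13: ....
##.#
..##
#.#.
..#.
gen 14: ....
##.#
..#.
#..#
..##
gen 15: ....
##.#
..#.
#...
....
gen 16: ##..
.#.#
..#.
#...
....
gen 17: ##..
.#.#
..#.
....
##..
gen 18: ###.
..#.
....
....
##..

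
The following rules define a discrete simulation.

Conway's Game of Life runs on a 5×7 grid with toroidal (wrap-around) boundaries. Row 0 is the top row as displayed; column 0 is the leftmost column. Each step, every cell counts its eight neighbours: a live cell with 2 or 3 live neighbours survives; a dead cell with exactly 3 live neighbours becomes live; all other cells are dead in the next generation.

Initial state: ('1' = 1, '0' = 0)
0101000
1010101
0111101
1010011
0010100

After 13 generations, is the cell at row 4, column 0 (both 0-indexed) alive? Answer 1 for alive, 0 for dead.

0

step 0: 0101000
1010101
0111101
1010011
0010100
step 1: 1100110
0000101
0000100
1000001
1010111
step 2: 0100000
1001101
1000001
1101100
0001100
step 3: 1010010
0100011
0010000
1111111
1101100
step 4: 0011010
1110011
0000000
0000011
0000000
step 5: 1011110
1111111
0100000
0000000
0000111
step 6: 0000000
0000000
0101111
0000010
0000001
step 7: 0000000
0000110
0000111
1000000
0000000
step 8: 0000000
0000101
0000101
0000011
0000000
step 9: 0000000
0000000
1000101
0000011
0000000
step 10: 0000000
0000000
1000001
1000011
0000000
step 11: 0000000
0000000
1000010
1000010
0000001
step 12: 0000000
0000000
0000000
1000010
0000001
step 13: 0000000
0000000
0000000
0000001
0000001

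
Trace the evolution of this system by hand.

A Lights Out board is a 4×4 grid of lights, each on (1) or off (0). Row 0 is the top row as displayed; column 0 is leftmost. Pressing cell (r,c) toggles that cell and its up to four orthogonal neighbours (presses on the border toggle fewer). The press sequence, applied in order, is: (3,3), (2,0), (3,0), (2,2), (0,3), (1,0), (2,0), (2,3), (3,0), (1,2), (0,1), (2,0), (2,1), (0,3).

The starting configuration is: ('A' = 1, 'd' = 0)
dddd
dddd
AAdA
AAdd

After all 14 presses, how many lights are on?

t=0: dddd
dddd
AAdA
AAdd
t=1: dddd
dddd
AAdd
AAAA
t=2: dddd
Addd
dddd
dAAA
t=3: dddd
Addd
Addd
AdAA
t=4: dddd
AdAd
AAAA
AddA
t=5: ddAA
AdAA
AAAA
AddA
t=6: AdAA
dAAA
dAAA
AddA
t=7: AdAA
AAAA
AdAA
dddA
t=8: AdAA
AAAd
Addd
dddd
t=9: AdAA
AAAd
dddd
AAdd
t=10: AddA
AddA
ddAd
AAdd
t=11: dAAA
AAdA
ddAd
AAdd
t=12: dAAA
dAdA
AAAd
dAdd
t=13: dAAA
dddA
dddd
dddd
t=14: dAdd
dddd
dddd
dddd

1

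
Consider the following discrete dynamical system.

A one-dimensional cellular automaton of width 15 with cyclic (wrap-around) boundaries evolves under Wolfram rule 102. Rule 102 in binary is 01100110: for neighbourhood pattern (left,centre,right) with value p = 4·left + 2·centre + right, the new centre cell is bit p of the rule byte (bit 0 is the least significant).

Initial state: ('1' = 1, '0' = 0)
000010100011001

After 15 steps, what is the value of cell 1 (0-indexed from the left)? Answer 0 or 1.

[0] 000010100011001
[1] 000111100101011
[2] 001000101111101
[3] 011001110000111
[4] 101010010001001
[5] 111110110011010
[6] 000011010101111
[7] 000101111110001
[8] 001110000010011
[9] 010010000110101
[10] 110110001011111
[11] 011010011100000
[12] 101110100100000
[13] 110011101100001
[14] 010100110100010
[15] 111101011100110

1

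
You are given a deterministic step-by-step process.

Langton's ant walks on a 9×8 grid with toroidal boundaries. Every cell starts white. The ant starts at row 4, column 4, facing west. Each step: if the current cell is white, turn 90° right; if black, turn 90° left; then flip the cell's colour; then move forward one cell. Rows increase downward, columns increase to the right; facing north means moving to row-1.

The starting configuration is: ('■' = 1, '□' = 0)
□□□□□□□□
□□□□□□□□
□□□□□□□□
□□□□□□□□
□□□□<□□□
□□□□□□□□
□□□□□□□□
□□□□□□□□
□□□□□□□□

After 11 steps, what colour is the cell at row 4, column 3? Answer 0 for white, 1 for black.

1

[0] □□□□□□□□
□□□□□□□□
□□□□□□□□
□□□□□□□□
□□□□<□□□
□□□□□□□□
□□□□□□□□
□□□□□□□□
□□□□□□□□
[1] □□□□□□□□
□□□□□□□□
□□□□□□□□
□□□□^□□□
□□□□■□□□
□□□□□□□□
□□□□□□□□
□□□□□□□□
□□□□□□□□
[2] □□□□□□□□
□□□□□□□□
□□□□□□□□
□□□□■>□□
□□□□■□□□
□□□□□□□□
□□□□□□□□
□□□□□□□□
□□□□□□□□
[3] □□□□□□□□
□□□□□□□□
□□□□□□□□
□□□□■■□□
□□□□■v□□
□□□□□□□□
□□□□□□□□
□□□□□□□□
□□□□□□□□
[4] □□□□□□□□
□□□□□□□□
□□□□□□□□
□□□□■■□□
□□□□<■□□
□□□□□□□□
□□□□□□□□
□□□□□□□□
□□□□□□□□
[5] □□□□□□□□
□□□□□□□□
□□□□□□□□
□□□□■■□□
□□□□□■□□
□□□□v□□□
□□□□□□□□
□□□□□□□□
□□□□□□□□
[6] □□□□□□□□
□□□□□□□□
□□□□□□□□
□□□□■■□□
□□□□□■□□
□□□<■□□□
□□□□□□□□
□□□□□□□□
□□□□□□□□
[7] □□□□□□□□
□□□□□□□□
□□□□□□□□
□□□□■■□□
□□□^□■□□
□□□■■□□□
□□□□□□□□
□□□□□□□□
□□□□□□□□
[8] □□□□□□□□
□□□□□□□□
□□□□□□□□
□□□□■■□□
□□□■>■□□
□□□■■□□□
□□□□□□□□
□□□□□□□□
□□□□□□□□
[9] □□□□□□□□
□□□□□□□□
□□□□□□□□
□□□□■■□□
□□□■■■□□
□□□■v□□□
□□□□□□□□
□□□□□□□□
□□□□□□□□
[10] □□□□□□□□
□□□□□□□□
□□□□□□□□
□□□□■■□□
□□□■■■□□
□□□■□>□□
□□□□□□□□
□□□□□□□□
□□□□□□□□
[11] □□□□□□□□
□□□□□□□□
□□□□□□□□
□□□□■■□□
□□□■■■□□
□□□■□■□□
□□□□□v□□
□□□□□□□□
□□□□□□□□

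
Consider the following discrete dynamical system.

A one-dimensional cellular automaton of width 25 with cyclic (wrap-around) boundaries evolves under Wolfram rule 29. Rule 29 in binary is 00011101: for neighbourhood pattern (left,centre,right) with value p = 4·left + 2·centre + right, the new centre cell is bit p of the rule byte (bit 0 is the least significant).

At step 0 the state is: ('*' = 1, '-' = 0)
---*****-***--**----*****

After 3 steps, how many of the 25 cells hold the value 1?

0) ---*****-***--**----*****
1) **-*-----*--*-*-***-*----
2) *--*****-**-*-*-*---****-
3) **-*-----*--*-*-***-*----

10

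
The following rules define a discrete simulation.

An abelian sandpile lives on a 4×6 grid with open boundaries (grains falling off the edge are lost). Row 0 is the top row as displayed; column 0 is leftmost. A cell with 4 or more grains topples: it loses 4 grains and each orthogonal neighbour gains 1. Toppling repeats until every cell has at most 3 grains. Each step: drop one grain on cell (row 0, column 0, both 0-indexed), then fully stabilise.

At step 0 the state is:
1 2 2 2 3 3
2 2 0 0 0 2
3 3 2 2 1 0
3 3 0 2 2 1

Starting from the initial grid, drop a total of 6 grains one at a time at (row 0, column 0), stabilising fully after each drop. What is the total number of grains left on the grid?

gen 0: 1 2 2 2 3 3
2 2 0 0 0 2
3 3 2 2 1 0
3 3 0 2 2 1
gen 1: 2 2 2 2 3 3
2 2 0 0 0 2
3 3 2 2 1 0
3 3 0 2 2 1
gen 2: 3 2 2 2 3 3
2 2 0 0 0 2
3 3 2 2 1 0
3 3 0 2 2 1
gen 3: 0 3 2 2 3 3
3 2 0 0 0 2
3 3 2 2 1 0
3 3 0 2 2 1
gen 4: 1 3 2 2 3 3
3 2 0 0 0 2
3 3 2 2 1 0
3 3 0 2 2 1
gen 5: 2 3 2 2 3 3
3 2 0 0 0 2
3 3 2 2 1 0
3 3 0 2 2 1
gen 6: 3 3 2 2 3 3
3 2 0 0 0 2
3 3 2 2 1 0
3 3 0 2 2 1

45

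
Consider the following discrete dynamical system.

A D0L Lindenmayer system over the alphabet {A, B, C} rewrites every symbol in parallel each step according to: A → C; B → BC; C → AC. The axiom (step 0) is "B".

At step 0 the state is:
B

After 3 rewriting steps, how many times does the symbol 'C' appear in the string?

k=0  B
k=1  BC
k=2  BCAC
k=3  BCACCAC

4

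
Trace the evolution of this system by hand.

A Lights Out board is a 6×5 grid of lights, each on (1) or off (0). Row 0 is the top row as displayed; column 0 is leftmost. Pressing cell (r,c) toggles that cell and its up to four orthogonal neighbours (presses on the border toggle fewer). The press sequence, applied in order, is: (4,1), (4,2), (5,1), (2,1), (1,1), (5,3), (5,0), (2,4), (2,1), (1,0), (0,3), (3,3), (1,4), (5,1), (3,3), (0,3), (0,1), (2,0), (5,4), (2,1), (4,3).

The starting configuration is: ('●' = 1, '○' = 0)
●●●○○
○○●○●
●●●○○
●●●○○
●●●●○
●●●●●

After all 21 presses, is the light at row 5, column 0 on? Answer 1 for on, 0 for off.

gen 0: ●●●○○
○○●○●
●●●○○
●●●○○
●●●●○
●●●●●
gen 1: ●●●○○
○○●○●
●●●○○
●○●○○
○○○●○
●○●●●
gen 2: ●●●○○
○○●○●
●●●○○
●○○○○
○●●○○
●○○●●
gen 3: ●●●○○
○○●○●
●●●○○
●○○○○
○○●○○
○●●●●
gen 4: ●●●○○
○●●○●
○○○○○
●●○○○
○○●○○
○●●●●
gen 5: ●○●○○
●○○○●
○●○○○
●●○○○
○○●○○
○●●●●
gen 6: ●○●○○
●○○○●
○●○○○
●●○○○
○○●●○
○●○○○
gen 7: ●○●○○
●○○○●
○●○○○
●●○○○
●○●●○
●○○○○
gen 8: ●○●○○
●○○○○
○●○●●
●●○○●
●○●●○
●○○○○
gen 9: ●○●○○
●●○○○
●○●●●
●○○○●
●○●●○
●○○○○
gen 10: ○○●○○
○○○○○
○○●●●
●○○○●
●○●●○
●○○○○
gen 11: ○○○●●
○○○●○
○○●●●
●○○○●
●○●●○
●○○○○
gen 12: ○○○●●
○○○●○
○○●○●
●○●●○
●○●○○
●○○○○
gen 13: ○○○●○
○○○○●
○○●○○
●○●●○
●○●○○
●○○○○
gen 14: ○○○●○
○○○○●
○○●○○
●○●●○
●●●○○
○●●○○
gen 15: ○○○●○
○○○○●
○○●●○
●○○○●
●●●●○
○●●○○
gen 16: ○○●○●
○○○●●
○○●●○
●○○○●
●●●●○
○●●○○
gen 17: ●●○○●
○●○●●
○○●●○
●○○○●
●●●●○
○●●○○
gen 18: ●●○○●
●●○●●
●●●●○
○○○○●
●●●●○
○●●○○
gen 19: ●●○○●
●●○●●
●●●●○
○○○○●
●●●●●
○●●●●
gen 20: ●●○○●
●○○●●
○○○●○
○●○○●
●●●●●
○●●●●
gen 21: ●●○○●
●○○●●
○○○●○
○●○●●
●●○○○
○●●○●

0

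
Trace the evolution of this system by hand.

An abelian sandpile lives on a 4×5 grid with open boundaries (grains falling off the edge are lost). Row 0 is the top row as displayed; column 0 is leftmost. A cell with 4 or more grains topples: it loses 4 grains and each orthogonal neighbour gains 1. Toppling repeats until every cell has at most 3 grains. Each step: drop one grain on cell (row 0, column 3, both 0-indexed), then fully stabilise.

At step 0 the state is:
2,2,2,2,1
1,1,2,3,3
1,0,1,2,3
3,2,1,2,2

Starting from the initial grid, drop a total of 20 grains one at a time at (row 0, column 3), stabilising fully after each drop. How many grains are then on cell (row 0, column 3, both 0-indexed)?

1

t=0: 2,2,2,2,1
1,1,2,3,3
1,0,1,2,3
3,2,1,2,2
t=1: 2,2,2,3,1
1,1,2,3,3
1,0,1,2,3
3,2,1,2,2
t=2: 2,2,3,1,3
1,1,3,2,1
1,0,2,0,1
3,2,1,3,3
t=3: 2,2,3,2,3
1,1,3,2,1
1,0,2,0,1
3,2,1,3,3
t=4: 2,2,3,3,3
1,1,3,2,1
1,0,2,0,1
3,2,1,3,3
t=5: 2,3,1,3,0
1,2,1,0,3
1,0,3,1,1
3,2,1,3,3
t=6: 2,3,2,0,1
1,2,1,1,3
1,0,3,1,1
3,2,1,3,3
t=7: 2,3,2,1,1
1,2,1,1,3
1,0,3,1,1
3,2,1,3,3
t=8: 2,3,2,2,1
1,2,1,1,3
1,0,3,1,1
3,2,1,3,3
t=9: 2,3,2,3,1
1,2,1,1,3
1,0,3,1,1
3,2,1,3,3
t=10: 2,3,3,0,2
1,2,1,2,3
1,0,3,1,1
3,2,1,3,3
t=11: 2,3,3,1,2
1,2,1,2,3
1,0,3,1,1
3,2,1,3,3
t=12: 2,3,3,2,2
1,2,1,2,3
1,0,3,1,1
3,2,1,3,3
t=13: 2,3,3,3,2
1,2,1,2,3
1,0,3,1,1
3,2,1,3,3
t=14: 3,0,1,1,3
1,3,2,3,3
1,0,3,1,1
3,2,1,3,3
t=15: 3,0,1,2,3
1,3,2,3,3
1,0,3,1,1
3,2,1,3,3
t=16: 3,0,1,3,3
1,3,2,3,3
1,0,3,1,1
3,2,1,3,3
t=17: 3,0,2,2,1
1,3,3,1,1
1,0,3,2,2
3,2,1,3,3
t=18: 3,0,2,3,1
1,3,3,1,1
1,0,3,2,2
3,2,1,3,3
t=19: 3,0,3,0,2
1,3,3,2,1
1,0,3,2,2
3,2,1,3,3
t=20: 3,0,3,1,2
1,3,3,2,1
1,0,3,2,2
3,2,1,3,3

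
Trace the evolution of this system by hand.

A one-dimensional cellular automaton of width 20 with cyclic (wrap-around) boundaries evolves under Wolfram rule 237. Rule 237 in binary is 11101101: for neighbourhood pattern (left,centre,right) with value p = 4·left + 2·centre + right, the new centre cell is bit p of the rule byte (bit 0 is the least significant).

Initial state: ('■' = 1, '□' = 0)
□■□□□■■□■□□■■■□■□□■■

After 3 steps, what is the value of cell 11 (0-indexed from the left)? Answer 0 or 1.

1

[0] □■□□□■■□■□□■■■□■□□■■
[1] ■■□■□■■■■□□■■■■■□□■■
[2] ■■■■■■■■■□□■■■■■□□■■
[3] ■■■■■■■■■□□■■■■■□□■■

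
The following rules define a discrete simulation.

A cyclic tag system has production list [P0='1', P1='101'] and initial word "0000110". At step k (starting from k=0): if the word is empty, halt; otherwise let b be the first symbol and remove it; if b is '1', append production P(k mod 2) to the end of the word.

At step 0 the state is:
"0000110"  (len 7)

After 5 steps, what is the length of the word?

step 0: "0000110"  (len 7)
step 1: "000110"  (len 6)
step 2: "00110"  (len 5)
step 3: "0110"  (len 4)
step 4: "110"  (len 3)
step 5: "101"  (len 3)

3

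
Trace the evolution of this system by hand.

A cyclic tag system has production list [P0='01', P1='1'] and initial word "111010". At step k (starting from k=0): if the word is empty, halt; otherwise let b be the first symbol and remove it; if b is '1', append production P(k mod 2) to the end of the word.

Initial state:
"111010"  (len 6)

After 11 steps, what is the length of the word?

0) "111010"  (len 6)
1) "1101001"  (len 7)
2) "1010011"  (len 7)
3) "01001101"  (len 8)
4) "1001101"  (len 7)
5) "00110101"  (len 8)
6) "0110101"  (len 7)
7) "110101"  (len 6)
8) "101011"  (len 6)
9) "0101101"  (len 7)
10) "101101"  (len 6)
11) "0110101"  (len 7)

7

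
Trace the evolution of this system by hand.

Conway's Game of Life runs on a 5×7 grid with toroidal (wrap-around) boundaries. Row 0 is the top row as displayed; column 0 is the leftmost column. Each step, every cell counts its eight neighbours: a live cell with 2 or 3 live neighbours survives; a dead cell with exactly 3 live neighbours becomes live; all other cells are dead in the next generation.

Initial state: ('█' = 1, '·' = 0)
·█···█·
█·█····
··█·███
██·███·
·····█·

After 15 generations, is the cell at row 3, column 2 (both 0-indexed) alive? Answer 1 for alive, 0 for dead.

0

k=0  ·█···█·
█·█····
··█·███
██·███·
·····█·
k=1  ·█····█
█·███··
··█····
████···
███··█·
k=2  ····███
█·██···
█···█··
█··█··█
···█···
k=3  ··█·███
██·█···
█·█·█··
█··██·█
█··█···
k=4  ··█·███
█······
··█·██·
█·█·███
███····
k=5  ··██·██
·█·····
█···█··
█·█·█··
··█····
k=6  ·███···
███████
█··█···
·······
··█·███
k=7  ·······
·····██
█··█·█·
···████
·██·██·
k=8  ····█·█
····███
█··█···
██·····
··█···█
k=9  █··██·█
█··██·█
██··██·
███···█
·█···██
k=10  ·███···
··█····
····█··
··█·█··
···██··
k=11  ·█··█··
·██····
·······
····██·
·█··█··
k=12  ██·█···
·██····
·······
····██·
···██··
k=13  ██·██··
███····
·······
···███·
··██·█·
k=14  █···█·█
█·██···
·████··
··██·█·
·█···██
k=15  ··███··
█····██
·······
█····██
·███···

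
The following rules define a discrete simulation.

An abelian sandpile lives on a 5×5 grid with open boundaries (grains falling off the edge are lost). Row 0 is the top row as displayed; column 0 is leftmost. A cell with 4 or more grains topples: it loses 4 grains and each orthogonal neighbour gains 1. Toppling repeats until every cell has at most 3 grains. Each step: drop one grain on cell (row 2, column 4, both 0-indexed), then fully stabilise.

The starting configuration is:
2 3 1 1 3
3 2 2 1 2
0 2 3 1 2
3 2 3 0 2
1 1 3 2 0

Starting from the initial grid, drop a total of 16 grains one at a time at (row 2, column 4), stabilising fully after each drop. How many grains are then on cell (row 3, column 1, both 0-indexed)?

gen 0: 2 3 1 1 3
3 2 2 1 2
0 2 3 1 2
3 2 3 0 2
1 1 3 2 0
gen 1: 2 3 1 1 3
3 2 2 1 2
0 2 3 1 3
3 2 3 0 2
1 1 3 2 0
gen 2: 2 3 1 1 3
3 2 2 1 3
0 2 3 2 0
3 2 3 0 3
1 1 3 2 0
gen 3: 2 3 1 1 3
3 2 2 1 3
0 2 3 2 1
3 2 3 0 3
1 1 3 2 0
gen 4: 2 3 1 1 3
3 2 2 1 3
0 2 3 2 2
3 2 3 0 3
1 1 3 2 0
gen 5: 2 3 1 1 3
3 2 2 1 3
0 2 3 2 3
3 2 3 0 3
1 1 3 2 0
gen 6: 2 3 1 2 0
3 2 2 2 1
0 2 3 3 2
3 2 3 1 0
1 1 3 2 1
gen 7: 2 3 1 2 0
3 2 2 2 1
0 2 3 3 3
3 2 3 1 0
1 1 3 2 1
gen 8: 2 3 1 2 0
3 2 3 3 2
0 3 1 1 1
3 3 1 3 1
1 2 0 3 1
gen 9: 2 3 1 2 0
3 2 3 3 2
0 3 1 1 2
3 3 1 3 1
1 2 0 3 1
gen 10: 2 3 1 2 0
3 2 3 3 2
0 3 1 1 3
3 3 1 3 1
1 2 0 3 1
gen 11: 2 3 1 2 0
3 2 3 3 3
0 3 1 2 0
3 3 1 3 2
1 2 0 3 1
gen 12: 2 3 1 2 0
3 2 3 3 3
0 3 1 2 1
3 3 1 3 2
1 2 0 3 1
gen 13: 2 3 1 2 0
3 2 3 3 3
0 3 1 2 2
3 3 1 3 2
1 2 0 3 1
gen 14: 2 3 1 2 0
3 2 3 3 3
0 3 1 2 3
3 3 1 3 2
1 2 0 3 1
gen 15: 2 3 2 3 1
3 3 0 2 1
0 3 3 1 3
3 3 2 2 0
1 2 1 0 3
gen 16: 2 3 2 3 1
3 3 0 2 2
0 3 3 2 0
3 3 2 2 1
1 2 1 0 3

3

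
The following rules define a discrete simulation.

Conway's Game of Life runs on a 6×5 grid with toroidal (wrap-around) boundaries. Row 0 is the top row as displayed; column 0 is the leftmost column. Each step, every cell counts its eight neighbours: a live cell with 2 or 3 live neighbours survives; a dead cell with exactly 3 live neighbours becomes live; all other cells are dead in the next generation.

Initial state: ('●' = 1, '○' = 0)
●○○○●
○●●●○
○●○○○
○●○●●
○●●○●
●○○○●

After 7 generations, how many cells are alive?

2

t=0: ●○○○●
○●●●○
○●○○○
○●○●●
○●●○●
●○○○●
t=1: ○○●○○
○●●●●
○●○○●
○●○●●
○●●○○
○○○○○
t=2: ○●●○○
○●○○●
○●○○○
○●○●●
●●●●○
○●●○○
t=3: ○○○●○
○●○○○
○●○●●
○○○●●
○○○○○
○○○○○
t=4: ○○○○○
●○○●●
○○○●●
●○●●●
○○○○○
○○○○○
t=5: ○○○○●
●○○●○
○●○○○
●○●○○
○○○●●
○○○○○
t=6: ○○○○●
●○○○●
●●●○●
●●●●●
○○○●●
○○○●●
t=7: ○○○○○
○○○○○
○○○○○
○○○○○
○●○○○
●○○○○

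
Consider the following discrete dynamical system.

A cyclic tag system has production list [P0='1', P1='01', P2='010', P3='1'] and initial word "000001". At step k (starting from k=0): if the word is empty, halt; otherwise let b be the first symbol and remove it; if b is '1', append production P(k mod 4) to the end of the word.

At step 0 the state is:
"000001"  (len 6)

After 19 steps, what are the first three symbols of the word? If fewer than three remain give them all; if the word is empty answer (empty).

1

gen 0: "000001"  (len 6)
gen 1: "00001"  (len 5)
gen 2: "0001"  (len 4)
gen 3: "001"  (len 3)
gen 4: "01"  (len 2)
gen 5: "1"  (len 1)
gen 6: "01"  (len 2)
gen 7: "1"  (len 1)
gen 8: "1"  (len 1)
gen 9: "1"  (len 1)
gen 10: "01"  (len 2)
gen 11: "1"  (len 1)
gen 12: "1"  (len 1)
gen 13: "1"  (len 1)
gen 14: "01"  (len 2)
gen 15: "1"  (len 1)
gen 16: "1"  (len 1)
gen 17: "1"  (len 1)
gen 18: "01"  (len 2)
gen 19: "1"  (len 1)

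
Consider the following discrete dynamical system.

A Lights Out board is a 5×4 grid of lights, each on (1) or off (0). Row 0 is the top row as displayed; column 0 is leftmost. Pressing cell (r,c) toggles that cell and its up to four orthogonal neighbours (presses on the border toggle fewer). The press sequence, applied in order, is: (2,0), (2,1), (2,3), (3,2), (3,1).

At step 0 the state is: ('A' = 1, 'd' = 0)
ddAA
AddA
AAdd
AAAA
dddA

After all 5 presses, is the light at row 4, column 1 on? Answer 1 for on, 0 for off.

t=0: ddAA
AddA
AAdd
AAAA
dddA
t=1: ddAA
dddA
dddd
dAAA
dddA
t=2: ddAA
dAdA
AAAd
ddAA
dddA
t=3: ddAA
dAdd
AAdA
ddAd
dddA
t=4: ddAA
dAdd
AAAA
dAdA
ddAA
t=5: ddAA
dAdd
AdAA
AdAA
dAAA

1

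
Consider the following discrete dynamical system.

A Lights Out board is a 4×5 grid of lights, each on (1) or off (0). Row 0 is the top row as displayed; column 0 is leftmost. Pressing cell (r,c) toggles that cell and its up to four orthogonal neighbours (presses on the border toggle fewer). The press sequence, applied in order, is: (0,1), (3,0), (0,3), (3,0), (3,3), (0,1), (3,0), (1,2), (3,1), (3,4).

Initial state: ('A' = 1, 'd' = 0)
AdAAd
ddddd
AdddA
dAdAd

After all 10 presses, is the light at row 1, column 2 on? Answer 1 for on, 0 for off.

gen 0: AdAAd
ddddd
AdddA
dAdAd
gen 1: dAdAd
dAddd
AdddA
dAdAd
gen 2: dAdAd
dAddd
ddddA
AddAd
gen 3: dAAdA
dAdAd
ddddA
AddAd
gen 4: dAAdA
dAdAd
AdddA
dAdAd
gen 5: dAAdA
dAdAd
AddAA
dAAdA
gen 6: AdddA
dddAd
AddAA
dAAdA
gen 7: AdddA
dddAd
dddAA
AdAdA
gen 8: AdAdA
dAAdd
ddAAA
AdAdA
gen 9: AdAdA
dAAdd
dAAAA
dAddA
gen 10: AdAdA
dAAdd
dAAAd
dAdAd

1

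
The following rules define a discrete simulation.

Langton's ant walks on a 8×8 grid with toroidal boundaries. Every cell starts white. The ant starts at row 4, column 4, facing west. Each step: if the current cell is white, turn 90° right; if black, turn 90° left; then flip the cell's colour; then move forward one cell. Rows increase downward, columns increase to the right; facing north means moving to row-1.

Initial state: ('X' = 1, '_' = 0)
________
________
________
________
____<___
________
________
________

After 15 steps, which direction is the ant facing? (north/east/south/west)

north

t=0: ________
________
________
________
____<___
________
________
________
t=1: ________
________
________
____^___
____X___
________
________
________
t=2: ________
________
________
____X>__
____X___
________
________
________
t=3: ________
________
________
____XX__
____Xv__
________
________
________
t=4: ________
________
________
____XX__
____<X__
________
________
________
t=5: ________
________
________
____XX__
_____X__
____v___
________
________
t=6: ________
________
________
____XX__
_____X__
___<X___
________
________
t=7: ________
________
________
____XX__
___^_X__
___XX___
________
________
t=8: ________
________
________
____XX__
___X>X__
___XX___
________
________
t=9: ________
________
________
____XX__
___XXX__
___Xv___
________
________
t=10: ________
________
________
____XX__
___XXX__
___X_>__
________
________
t=11: ________
________
________
____XX__
___XXX__
___X_X__
_____v__
________
t=12: ________
________
________
____XX__
___XXX__
___X_X__
____<X__
________
t=13: ________
________
________
____XX__
___XXX__
___X^X__
____XX__
________
t=14: ________
________
________
____XX__
___XXX__
___XX>__
____XX__
________
t=15: ________
________
________
____XX__
___XX^__
___XX___
____XX__
________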